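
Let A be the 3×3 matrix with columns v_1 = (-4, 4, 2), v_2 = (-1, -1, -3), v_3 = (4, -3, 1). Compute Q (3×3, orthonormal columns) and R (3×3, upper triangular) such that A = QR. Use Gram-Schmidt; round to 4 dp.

e_1 = v_1/‖v_1‖ = (-4, 4, 2)/6.0000 = (-0.6667, 0.6667, 0.3333).
r_{12} = e_1·v_2 = -1.0000.
u_2 = v_2 + 1.0000·e_1 = (-1.6667, -0.3333, -2.6667).
‖u_2‖ = 3.1623, so e_2 = (-0.5270, -0.1054, -0.8433).
r_{13} = e_1·v_3 = -4.3333; r_{23} = e_2·v_3 = -2.6352.
u_3 = v_3 + 4.3333·e_1 + 2.6352·e_2 = (-0.2778, -0.3889, 0.2222).
‖u_3‖ = 0.5270, so e_3 = (-0.5270, -0.7379, 0.4216).

Q = [[-0.6667, -0.5270, -0.5270], [0.6667, -0.1054, -0.7379], [0.3333, -0.8433, 0.4216]], R = [[6.0000, -1.0000, -4.3333], [0.0000, 3.1623, -2.6352], [0.0000, 0.0000, 0.5270]]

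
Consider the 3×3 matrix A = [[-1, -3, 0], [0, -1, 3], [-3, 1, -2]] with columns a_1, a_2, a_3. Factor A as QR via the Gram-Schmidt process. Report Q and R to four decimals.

Q = [[-0.3162, -0.9045, -0.2860], [0.0000, -0.3015, 0.9535], [-0.9487, 0.3015, 0.0953]], R = [[3.1623, 0.0000, 1.8974], [0.0000, 3.3166, -1.5076], [0.0000, 0.0000, 2.6697]]

a_1 = (-1, 0, -3); ‖a_1‖ = 3.1623, so q_1 = (-0.3162, 0.0000, -0.9487).
q_1·a_2 = (-0.3162)·(-3) + 0.0000·(-1) + (-0.9487)·1 = 0.0000.
u_2 = a_2 + 0.0000·q_1 = (-3.0000, -1.0000, 1.0000).
‖u_2‖ = 3.3166, so q_2 = (-0.9045, -0.3015, 0.3015).
q_1·a_3 = (-0.3162)·0 + 0.0000·3 + (-0.9487)·(-2) = 1.8974; q_2·a_3 = (-0.9045)·0 + (-0.3015)·3 + 0.3015·(-2) = -1.5076.
u_3 = a_3 − 1.8974·q_1 + 1.5076·q_2 = (-0.7636, 2.5455, 0.2545).
‖u_3‖ = 2.6697, so q_3 = (-0.2860, 0.9535, 0.0953).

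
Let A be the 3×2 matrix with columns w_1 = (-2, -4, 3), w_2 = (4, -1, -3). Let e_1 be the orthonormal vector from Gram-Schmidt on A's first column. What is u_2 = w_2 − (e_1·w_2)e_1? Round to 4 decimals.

w_1 = (-2, -4, 3); ‖w_1‖ = 5.3852, so e_1 = (-0.3714, -0.7428, 0.5571).
e_1·w_2 = (-0.3714)·4 + (-0.7428)·(-1) + 0.5571·(-3) = -2.4140.
u_2 = w_2 + 2.4140·e_1 = (3.1034, -2.7931, -1.6552).

u_2 = (3.1034, -2.7931, -1.6552)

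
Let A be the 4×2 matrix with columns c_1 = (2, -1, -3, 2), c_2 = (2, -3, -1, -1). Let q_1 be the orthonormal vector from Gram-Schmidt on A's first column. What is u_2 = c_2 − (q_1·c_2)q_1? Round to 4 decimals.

c_1 = (2, -1, -3, 2); ‖c_1‖ = 4.2426, so q_1 = (0.4714, -0.2357, -0.7071, 0.4714).
q_1·c_2 = 0.4714·2 + (-0.2357)·(-3) + (-0.7071)·(-1) + 0.4714·(-1) = 1.8856.
u_2 = c_2 − 1.8856·q_1 = (1.1111, -2.5556, 0.3333, -1.8889).

u_2 = (1.1111, -2.5556, 0.3333, -1.8889)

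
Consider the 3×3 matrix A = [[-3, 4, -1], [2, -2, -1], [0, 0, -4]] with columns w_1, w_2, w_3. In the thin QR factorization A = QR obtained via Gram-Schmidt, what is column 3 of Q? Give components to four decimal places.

w_1 = (-3, 2, 0); ‖w_1‖ = 3.6056, so e_1 = (-0.8321, 0.5547, 0.0000).
e_1·w_2 = (-0.8321)·4 + 0.5547·(-2) + 0.0000·0 = -4.4376.
u_2 = w_2 + 4.4376·e_1 = (0.3077, 0.4615, 0.0000).
‖u_2‖ = 0.5547, so e_2 = (0.5547, 0.8321, 0.0000).
e_1·w_3 = (-0.8321)·(-1) + 0.5547·(-1) + 0.0000·(-4) = 0.2774; e_2·w_3 = 0.5547·(-1) + 0.8321·(-1) + 0.0000·(-4) = -1.3868.
u_3 = w_3 − 0.2774·e_1 + 1.3868·e_2 = (0.0000, 0.0000, -4.0000).
‖u_3‖ = 4.0000, so e_3 = (0.0000, 0.0000, -1.0000).

e_3 = (0.0000, 0.0000, -1.0000)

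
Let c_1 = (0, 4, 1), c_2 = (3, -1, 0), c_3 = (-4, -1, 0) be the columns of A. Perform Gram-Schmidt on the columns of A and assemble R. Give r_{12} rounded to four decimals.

r_{12} = -0.9701

q_1 = c_1/‖c_1‖ = (0, 4, 1)/4.1231 = (0.0000, 0.9701, 0.2425).
r_{12} = q_1·c_2 = -0.9701.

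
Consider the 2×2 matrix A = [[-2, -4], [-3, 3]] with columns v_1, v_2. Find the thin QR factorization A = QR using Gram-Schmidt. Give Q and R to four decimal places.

v_1 = (-2, -3); ‖v_1‖ = 3.6056, so q_1 = (-0.5547, -0.8321).
q_1·v_2 = (-0.5547)·(-4) + (-0.8321)·3 = -0.2774.
u_2 = v_2 + 0.2774·q_1 = (-4.1538, 2.7692).
‖u_2‖ = 4.9923, so q_2 = (-0.8321, 0.5547).

Q = [[-0.5547, -0.8321], [-0.8321, 0.5547]], R = [[3.6056, -0.2774], [0.0000, 4.9923]]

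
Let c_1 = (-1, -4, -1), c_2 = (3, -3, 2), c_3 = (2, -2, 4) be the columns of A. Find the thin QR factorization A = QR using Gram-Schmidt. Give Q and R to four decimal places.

c_1 = (-1, -4, -1); ‖c_1‖ = 4.2426, so q_1 = (-0.2357, -0.9428, -0.2357).
q_1·c_2 = (-0.2357)·3 + (-0.9428)·(-3) + (-0.2357)·2 = 1.6499.
u_2 = c_2 − 1.6499·q_1 = (3.3889, -1.4444, 2.3889).
‖u_2‖ = 4.3906, so q_2 = (0.7718, -0.3290, 0.5441).
q_1·c_3 = (-0.2357)·2 + (-0.9428)·(-2) + (-0.2357)·4 = 0.4714; q_2·c_3 = 0.7718·2 + (-0.3290)·(-2) + 0.5441·4 = 4.3780.
u_3 = c_3 − 0.4714·q_1 − 4.3780·q_2 = (-1.2680, -0.1153, 1.7291).
‖u_3‖ = 2.1473, so q_3 = (-0.5905, -0.0537, 0.8052).

Q = [[-0.2357, 0.7718, -0.5905], [-0.9428, -0.3290, -0.0537], [-0.2357, 0.5441, 0.8052]], R = [[4.2426, 1.6499, 0.4714], [0.0000, 4.3906, 4.3780], [0.0000, 0.0000, 2.1473]]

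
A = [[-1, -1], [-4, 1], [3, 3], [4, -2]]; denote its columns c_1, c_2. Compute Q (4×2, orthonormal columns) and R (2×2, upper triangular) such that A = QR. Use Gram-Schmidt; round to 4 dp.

q_1 = c_1/‖c_1‖ = (-1, -4, 3, 4)/6.4807 = (-0.1543, -0.6172, 0.4629, 0.6172).
r_{12} = q_1·c_2 = -0.3086.
u_2 = c_2 + 0.3086·q_1 = (-1.0476, 0.8095, 3.1429, -1.8095).
‖u_2‖ = 3.8607, so q_2 = (-0.2714, 0.2097, 0.8141, -0.4687).

Q = [[-0.1543, -0.2714], [-0.6172, 0.2097], [0.4629, 0.8141], [0.6172, -0.4687]], R = [[6.4807, -0.3086], [0.0000, 3.8607]]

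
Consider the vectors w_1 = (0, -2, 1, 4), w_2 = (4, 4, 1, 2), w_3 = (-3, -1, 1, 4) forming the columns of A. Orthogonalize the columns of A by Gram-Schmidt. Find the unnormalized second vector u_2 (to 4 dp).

u_2 = (4.0000, 4.0952, 0.9524, 1.8095)

q_1 = w_1/‖w_1‖ = (0, -2, 1, 4)/4.5826 = (0.0000, -0.4364, 0.2182, 0.8729).
r_{12} = q_1·w_2 = 0.2182.
u_2 = w_2 − 0.2182·q_1 = (4.0000, 4.0952, 0.9524, 1.8095).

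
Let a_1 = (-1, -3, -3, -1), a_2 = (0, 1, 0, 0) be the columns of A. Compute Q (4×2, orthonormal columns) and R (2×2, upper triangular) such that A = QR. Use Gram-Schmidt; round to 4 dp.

a_1 = (-1, -3, -3, -1); ‖a_1‖ = 4.4721, so e_1 = (-0.2236, -0.6708, -0.6708, -0.2236).
e_1·a_2 = (-0.2236)·0 + (-0.6708)·1 + (-0.6708)·0 + (-0.2236)·0 = -0.6708.
u_2 = a_2 + 0.6708·e_1 = (-0.1500, 0.5500, -0.4500, -0.1500).
‖u_2‖ = 0.7416, so e_2 = (-0.2023, 0.7416, -0.6068, -0.2023).

Q = [[-0.2236, -0.2023], [-0.6708, 0.7416], [-0.6708, -0.6068], [-0.2236, -0.2023]], R = [[4.4721, -0.6708], [0.0000, 0.7416]]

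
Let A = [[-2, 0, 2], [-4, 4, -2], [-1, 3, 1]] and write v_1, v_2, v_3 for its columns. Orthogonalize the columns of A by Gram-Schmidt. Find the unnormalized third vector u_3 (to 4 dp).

q_1 = v_1/‖v_1‖ = (-2, -4, -1)/4.5826 = (-0.4364, -0.8729, -0.2182).
r_{12} = q_1·v_2 = -4.1461.
u_2 = v_2 + 4.1461·q_1 = (-1.8095, 0.3810, 2.0952).
‖u_2‖ = 2.7946, so q_2 = (-0.6475, 0.1363, 0.7498).
r_{13} = q_1·v_3 = 0.6547; r_{23} = q_2·v_3 = -0.8179.
u_3 = v_3 − 0.6547·q_1 + 0.8179·q_2 = (1.7561, -1.3171, 1.7561).

u_3 = (1.7561, -1.3171, 1.7561)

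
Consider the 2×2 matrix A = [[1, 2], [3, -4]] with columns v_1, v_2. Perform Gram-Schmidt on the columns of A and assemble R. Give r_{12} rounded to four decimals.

v_1 = (1, 3); ‖v_1‖ = 3.1623, so q_1 = (0.3162, 0.9487).
r_{12} = q_1·v_2 = -3.1623.

r_{12} = -3.1623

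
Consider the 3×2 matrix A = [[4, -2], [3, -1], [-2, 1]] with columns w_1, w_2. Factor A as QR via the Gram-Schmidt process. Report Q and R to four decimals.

Q = [[0.7428, -0.4983], [0.5571, 0.8305], [-0.3714, 0.2491]], R = [[5.3852, -2.4140], [0.0000, 0.4152]]

w_1 = (4, 3, -2); ‖w_1‖ = 5.3852, so e_1 = (0.7428, 0.5571, -0.3714).
e_1·w_2 = 0.7428·(-2) + 0.5571·(-1) + (-0.3714)·1 = -2.4140.
u_2 = w_2 + 2.4140·e_1 = (-0.2069, 0.3448, 0.1034).
‖u_2‖ = 0.4152, so e_2 = (-0.4983, 0.8305, 0.2491).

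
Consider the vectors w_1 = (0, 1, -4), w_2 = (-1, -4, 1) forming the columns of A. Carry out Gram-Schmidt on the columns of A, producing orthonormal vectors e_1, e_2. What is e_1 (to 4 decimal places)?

w_1 = (0, 1, -4); ‖w_1‖ = 4.1231, so e_1 = (0.0000, 0.2425, -0.9701).

e_1 = (0.0000, 0.2425, -0.9701)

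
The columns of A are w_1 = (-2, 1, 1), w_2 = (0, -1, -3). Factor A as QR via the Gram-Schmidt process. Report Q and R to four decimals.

Q = [[-0.8165, -0.4924], [0.4082, -0.1231], [0.4082, -0.8616]], R = [[2.4495, -1.6330], [0.0000, 2.7080]]

w_1 = (-2, 1, 1); ‖w_1‖ = 2.4495, so q_1 = (-0.8165, 0.4082, 0.4082).
q_1·w_2 = (-0.8165)·0 + 0.4082·(-1) + 0.4082·(-3) = -1.6330.
u_2 = w_2 + 1.6330·q_1 = (-1.3333, -0.3333, -2.3333).
‖u_2‖ = 2.7080, so q_2 = (-0.4924, -0.1231, -0.8616).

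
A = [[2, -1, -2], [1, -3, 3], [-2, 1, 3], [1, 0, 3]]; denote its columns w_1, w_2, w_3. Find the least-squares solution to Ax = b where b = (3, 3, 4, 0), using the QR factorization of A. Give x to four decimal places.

x = (-0.3449, -0.8257, 0.3328)

w_1 = (2, 1, -2, 1); ‖w_1‖ = 3.1623, so e_1 = (0.6325, 0.3162, -0.6325, 0.3162).
e_1·w_2 = 0.6325·(-1) + 0.3162·(-3) + (-0.6325)·1 + 0.3162·0 = -2.2136.
u_2 = w_2 + 2.2136·e_1 = (0.4000, -2.3000, -0.4000, 0.7000).
‖u_2‖ = 2.4698, so e_2 = (0.1620, -0.9312, -0.1620, 0.2834).
e_1·w_3 = 0.6325·(-2) + 0.3162·3 + (-0.6325)·3 + 0.3162·3 = -1.2649; e_2·w_3 = 0.1620·(-2) + (-0.9312)·3 + (-0.1620)·3 + 0.2834·3 = -2.7532.
u_3 = w_3 + 1.2649·e_1 + 2.7532·e_2 = (-0.7541, 0.8361, 1.7541, 4.1803).
‖u_3‖ = 4.6712, so e_3 = (-0.1614, 0.1790, 0.3755, 0.8949).
Qᵀb = (0.3162, -2.9557, 1.5547).
Back-substitute: x_3 = 1.5547/4.6712 = 0.3328.
x_2 = (-2.9557 + 2.7532·0.3328)/2.4698 = -0.8257.
x_1 = (0.3162 + 2.2136·(-0.8257) + 1.2649·0.3328)/3.1623 = -0.3449.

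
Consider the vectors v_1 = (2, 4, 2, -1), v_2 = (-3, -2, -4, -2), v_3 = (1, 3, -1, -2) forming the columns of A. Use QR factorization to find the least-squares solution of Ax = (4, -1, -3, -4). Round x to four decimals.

x = (-3.2941, -1.5792, 3.7692)

v_1 = (2, 4, 2, -1); ‖v_1‖ = 5.0000, so e_1 = (0.4000, 0.8000, 0.4000, -0.2000).
e_1·v_2 = 0.4000·(-3) + 0.8000·(-2) + 0.4000·(-4) + (-0.2000)·(-2) = -4.0000.
u_2 = v_2 + 4.0000·e_1 = (-1.4000, 1.2000, -2.4000, -2.8000).
‖u_2‖ = 4.1231, so e_2 = (-0.3395, 0.2910, -0.5821, -0.6791).
e_1·v_3 = 0.4000·1 + 0.8000·3 + 0.4000·(-1) + (-0.2000)·(-2) = 2.8000; e_2·v_3 = (-0.3395)·1 + 0.2910·3 + (-0.5821)·(-1) + (-0.6791)·(-2) = 2.4739.
u_3 = v_3 − 2.8000·e_1 − 2.4739·e_2 = (0.7200, 0.0400, -0.6800, 0.2400).
‖u_3‖ = 1.0198, so e_3 = (0.7060, 0.0392, -0.6668, 0.2353).
Qᵀb = (0.4000, 2.8134, 3.8439).
Back-substitute: x_3 = 3.8439/1.0198 = 3.7692.
x_2 = (2.8134 − 2.4739·3.7692)/4.1231 = -1.5792.
x_1 = (0.4000 + 4.0000·(-1.5792) − 2.8000·3.7692)/5.0000 = -3.2941.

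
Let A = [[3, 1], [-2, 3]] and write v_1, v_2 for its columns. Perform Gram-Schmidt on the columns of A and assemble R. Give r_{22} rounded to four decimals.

r_{22} = 3.0509

e_1 = v_1/‖v_1‖ = (3, -2)/3.6056 = (0.8321, -0.5547).
r_{12} = e_1·v_2 = -0.8321.
u_2 = v_2 + 0.8321·e_1 = (1.6923, 2.5385).
r_{22} = ‖u_2‖ = 3.0509.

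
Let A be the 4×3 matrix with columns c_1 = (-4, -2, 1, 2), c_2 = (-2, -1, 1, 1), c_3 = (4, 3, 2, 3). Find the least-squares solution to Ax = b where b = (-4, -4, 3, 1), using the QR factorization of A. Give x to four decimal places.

x = (-1.9286, 5.5857, -0.3286)

q_1 = c_1/‖c_1‖ = (-4, -2, 1, 2)/5.0000 = (-0.8000, -0.4000, 0.2000, 0.4000).
r_{12} = q_1·c_2 = 2.6000.
u_2 = c_2 − 2.6000·q_1 = (0.0800, 0.0400, 0.4800, -0.0400).
‖u_2‖ = 0.4899, so q_2 = (0.1633, 0.0816, 0.9798, -0.0816).
r_{13} = q_1·c_3 = -2.8000; r_{23} = q_2·c_3 = 2.6128.
u_3 = c_3 + 2.8000·q_1 − 2.6128·q_2 = (1.3333, 1.6667, 0.0000, 4.3333).
‖u_3‖ = 4.8305, so q_3 = (0.2760, 0.3450, 0.0000, 0.8971).
Qᵀb = (5.8000, 1.8779, -1.5872).
Back-substitute: x_3 = -1.5872/4.8305 = -0.3286.
x_2 = (1.8779 − 2.6128·(-0.3286))/0.4899 = 5.5857.
x_1 = (5.8000 − 2.6000·5.5857 + 2.8000·(-0.3286))/5.0000 = -1.9286.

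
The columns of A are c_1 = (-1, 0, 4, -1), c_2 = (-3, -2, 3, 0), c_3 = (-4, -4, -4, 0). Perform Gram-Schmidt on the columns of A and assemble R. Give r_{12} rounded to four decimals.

c_1 = (-1, 0, 4, -1); ‖c_1‖ = 4.2426, so q_1 = (-0.2357, 0.0000, 0.9428, -0.2357).
r_{12} = q_1·c_2 = 3.5355.

r_{12} = 3.5355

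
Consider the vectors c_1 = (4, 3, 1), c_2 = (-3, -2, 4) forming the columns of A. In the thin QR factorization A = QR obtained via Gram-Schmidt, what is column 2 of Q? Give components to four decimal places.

c_1 = (4, 3, 1); ‖c_1‖ = 5.0990, so e_1 = (0.7845, 0.5883, 0.1961).
e_1·c_2 = 0.7845·(-3) + 0.5883·(-2) + 0.1961·4 = -2.7456.
u_2 = c_2 + 2.7456·e_1 = (-0.8462, -0.3846, 4.5385).
‖u_2‖ = 4.6327, so e_2 = (-0.1826, -0.0830, 0.9797).

e_2 = (-0.1826, -0.0830, 0.9797)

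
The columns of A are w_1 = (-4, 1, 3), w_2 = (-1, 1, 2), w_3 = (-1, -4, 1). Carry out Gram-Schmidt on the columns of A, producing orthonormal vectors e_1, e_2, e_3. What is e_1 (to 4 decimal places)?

e_1 = (-0.7845, 0.1961, 0.5883)

w_1 = (-4, 1, 3); ‖w_1‖ = 5.0990, so e_1 = (-0.7845, 0.1961, 0.5883).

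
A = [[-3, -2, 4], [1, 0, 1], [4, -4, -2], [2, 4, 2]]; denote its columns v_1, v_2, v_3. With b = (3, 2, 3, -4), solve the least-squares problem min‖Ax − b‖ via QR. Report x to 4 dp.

x = (-0.0074, -1.0161, 0.3207)

v_1 = (-3, 1, 4, 2); ‖v_1‖ = 5.4772, so q_1 = (-0.5477, 0.1826, 0.7303, 0.3651).
q_1·v_2 = (-0.5477)·(-2) + 0.1826·0 + 0.7303·(-4) + 0.3651·4 = -0.3651.
u_2 = v_2 + 0.3651·q_1 = (-2.2000, 0.0667, -3.7333, 4.1333).
‖u_2‖ = 5.9889, so q_2 = (-0.3673, 0.0111, -0.6234, 0.6902).
q_1·v_3 = (-0.5477)·4 + 0.1826·1 + 0.7303·(-2) + 0.3651·2 = -2.7386; q_2·v_3 = (-0.3673)·4 + 0.0111·1 + (-0.6234)·(-2) + 0.6902·2 = 1.1688.
u_3 = v_3 + 2.7386·q_1 − 1.1688·q_2 = (2.9294, 1.4870, 0.7286, 2.1933).
‖u_3‖ = 4.0167, so q_3 = (0.7293, 0.3702, 0.1814, 0.5460).
Qᵀb = (-0.5477, -5.7106, 1.2883).
Back-substitute: x_3 = 1.2883/4.0167 = 0.3207.
x_2 = (-5.7106 − 1.1688·0.3207)/5.9889 = -1.0161.
x_1 = (-0.5477 + 0.3651·(-1.0161) + 2.7386·0.3207)/5.4772 = -0.0074.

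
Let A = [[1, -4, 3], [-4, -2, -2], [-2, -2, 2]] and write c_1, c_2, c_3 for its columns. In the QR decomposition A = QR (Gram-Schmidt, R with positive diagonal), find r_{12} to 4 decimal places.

c_1 = (1, -4, -2); ‖c_1‖ = 4.5826, so q_1 = (0.2182, -0.8729, -0.4364).
r_{12} = q_1·c_2 = 1.7457.

r_{12} = 1.7457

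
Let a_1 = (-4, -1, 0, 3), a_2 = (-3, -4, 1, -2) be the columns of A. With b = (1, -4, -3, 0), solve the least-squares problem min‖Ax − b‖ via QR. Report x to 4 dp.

x = (-0.1471, 0.3824)

a_1 = (-4, -1, 0, 3); ‖a_1‖ = 5.0990, so q_1 = (-0.7845, -0.1961, 0.0000, 0.5883).
q_1·a_2 = (-0.7845)·(-3) + (-0.1961)·(-4) + 0.0000·1 + 0.5883·(-2) = 1.9612.
u_2 = a_2 − 1.9612·q_1 = (-1.4615, -3.6154, 1.0000, -3.1538).
‖u_2‖ = 5.1141, so q_2 = (-0.2858, -0.7069, 0.1955, -0.6167).
Qᵀb = (0.0000, 1.9554).
Back-substitute: x_2 = 1.9554/5.1141 = 0.3824.
x_1 = (0.0000 − 1.9612·0.3824)/5.0990 = -0.1471.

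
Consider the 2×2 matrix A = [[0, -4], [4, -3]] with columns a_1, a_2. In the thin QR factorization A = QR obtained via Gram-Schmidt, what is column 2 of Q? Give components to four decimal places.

a_1 = (0, 4); ‖a_1‖ = 4.0000, so e_1 = (0.0000, 1.0000).
e_1·a_2 = 0.0000·(-4) + 1.0000·(-3) = -3.0000.
u_2 = a_2 + 3.0000·e_1 = (-4.0000, 0.0000).
‖u_2‖ = 4.0000, so e_2 = (-1.0000, 0.0000).

e_2 = (-1.0000, 0.0000)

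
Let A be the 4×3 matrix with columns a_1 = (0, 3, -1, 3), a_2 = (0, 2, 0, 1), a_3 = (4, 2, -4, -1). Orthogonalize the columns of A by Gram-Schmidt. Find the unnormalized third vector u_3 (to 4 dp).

a_1 = (0, 3, -1, 3); ‖a_1‖ = 4.3589, so q_1 = (0.0000, 0.6882, -0.2294, 0.6882).
q_1·a_2 = 0.0000·0 + 0.6882·2 + (-0.2294)·0 + 0.6882·1 = 2.0647.
u_2 = a_2 − 2.0647·q_1 = (0.0000, 0.5789, 0.4737, -0.4211).
‖u_2‖ = 0.8584, so q_2 = (0.0000, 0.6745, 0.5518, -0.4905).
q_1·a_3 = 0.0000·4 + 0.6882·2 + (-0.2294)·(-4) + 0.6882·(-1) = 1.6059; q_2·a_3 = 0.0000·4 + 0.6745·2 + 0.5518·(-4) + (-0.4905)·(-1) = -0.3679.
u_3 = a_3 − 1.6059·q_1 + 0.3679·q_2 = (4.0000, 1.1429, -3.4286, -2.2857).

u_3 = (4.0000, 1.1429, -3.4286, -2.2857)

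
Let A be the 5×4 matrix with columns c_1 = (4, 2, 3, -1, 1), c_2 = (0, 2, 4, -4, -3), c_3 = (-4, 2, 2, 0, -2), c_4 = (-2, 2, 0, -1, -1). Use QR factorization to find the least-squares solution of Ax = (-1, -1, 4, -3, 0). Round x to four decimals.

x = (-0.1909, 0.7830, 0.3936, -1.1887)

c_1 = (4, 2, 3, -1, 1); ‖c_1‖ = 5.5678, so e_1 = (0.7184, 0.3592, 0.5388, -0.1796, 0.1796).
e_1·c_2 = 0.7184·0 + 0.3592·2 + 0.5388·4 + (-0.1796)·(-4) + 0.1796·(-3) = 3.0533.
u_2 = c_2 − 3.0533·e_1 = (-2.1935, 0.9032, 2.3548, -3.4516, -3.5484).
‖u_2‖ = 5.9731, so e_2 = (-0.3672, 0.1512, 0.3942, -0.5779, -0.5941).
e_1·c_3 = 0.7184·(-4) + 0.3592·2 + 0.5388·2 + (-0.1796)·0 + 0.1796·(-2) = -1.4368; e_2·c_3 = (-0.3672)·(-4) + 0.1512·2 + 0.3942·2 + (-0.5779)·0 + (-0.5941)·(-2) = 3.7480.
u_3 = c_3 + 1.4368·e_1 − 3.7480·e_2 = (-1.5913, 1.9494, 1.2966, 1.9078, 0.4846).
‖u_3‖ = 3.4479, so e_3 = (-0.4615, 0.5654, 0.3760, 0.5533, 0.1406).
e_1·c_4 = 0.7184·(-2) + 0.3592·2 + 0.5388·0 + (-0.1796)·(-1) + 0.1796·(-1) = -0.7184; e_2·c_4 = (-0.3672)·(-2) + 0.1512·2 + 0.3942·0 + (-0.5779)·(-1) + (-0.5941)·(-1) = 2.2088; e_3·c_4 = (-0.4615)·(-2) + 0.5654·2 + 0.3760·0 + 0.5533·(-1) + 0.1406·(-1) = 1.3600.
u_4 = c_4 + 0.7184·e_1 − 2.2088·e_2 − 1.3600·e_3 = (-0.0450, 1.1552, -0.9951, -0.6051, 0.2501).
‖u_4‖ = 1.6599, so e_4 = (-0.0271, 0.6959, -0.5995, -0.3645, 0.1507).
Qᵀb = (1.6164, 3.5266, -0.2596, -1.9732).
Back-substitute: x_4 = -1.9732/1.6599 = -1.1887.
x_3 = (-0.2596 − 1.3600·(-1.1887))/3.4479 = 0.3936.
x_2 = (3.5266 − 3.7480·0.3936 − 2.2088·(-1.1887))/5.9731 = 0.7830.
x_1 = (1.6164 − 3.0533·0.7830 + 1.4368·0.3936 + 0.7184·(-1.1887))/5.5678 = -0.1909.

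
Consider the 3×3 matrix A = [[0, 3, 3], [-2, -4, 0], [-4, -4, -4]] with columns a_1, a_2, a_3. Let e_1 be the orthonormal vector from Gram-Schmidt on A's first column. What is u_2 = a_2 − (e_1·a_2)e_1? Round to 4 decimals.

e_1 = a_1/‖a_1‖ = (0, -2, -4)/4.4721 = (0.0000, -0.4472, -0.8944).
r_{12} = e_1·a_2 = 5.3666.
u_2 = a_2 − 5.3666·e_1 = (3.0000, -1.6000, 0.8000).

u_2 = (3.0000, -1.6000, 0.8000)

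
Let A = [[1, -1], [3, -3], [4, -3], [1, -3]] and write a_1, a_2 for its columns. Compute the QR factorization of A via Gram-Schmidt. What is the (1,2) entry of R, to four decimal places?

a_1 = (1, 3, 4, 1); ‖a_1‖ = 5.1962, so q_1 = (0.1925, 0.5774, 0.7698, 0.1925).
r_{12} = q_1·a_2 = -4.8113.

r_{12} = -4.8113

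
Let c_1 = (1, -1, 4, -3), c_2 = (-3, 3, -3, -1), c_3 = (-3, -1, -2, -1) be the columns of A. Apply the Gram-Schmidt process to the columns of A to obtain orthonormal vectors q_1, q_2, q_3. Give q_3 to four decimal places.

c_1 = (1, -1, 4, -3); ‖c_1‖ = 5.1962, so q_1 = (0.1925, -0.1925, 0.7698, -0.5774).
q_1·c_2 = 0.1925·(-3) + (-0.1925)·3 + 0.7698·(-3) + (-0.5774)·(-1) = -2.8868.
u_2 = c_2 + 2.8868·q_1 = (-2.4444, 2.4444, -0.7778, -2.6667).
‖u_2‖ = 4.4347, so q_2 = (-0.5512, 0.5512, -0.1754, -0.6013).
q_1·c_3 = 0.1925·(-3) + (-0.1925)·(-1) + 0.7698·(-2) + (-0.5774)·(-1) = -1.3472; q_2·c_3 = (-0.5512)·(-3) + 0.5512·(-1) + (-0.1754)·(-2) + (-0.6013)·(-1) = 2.0545.
u_3 = c_3 + 1.3472·q_1 − 2.0545·q_2 = (-1.6083, -2.3917, -0.6026, -0.5424).
‖u_3‖ = 2.9940, so q_3 = (-0.5372, -0.7988, -0.2013, -0.1812).

q_3 = (-0.5372, -0.7988, -0.2013, -0.1812)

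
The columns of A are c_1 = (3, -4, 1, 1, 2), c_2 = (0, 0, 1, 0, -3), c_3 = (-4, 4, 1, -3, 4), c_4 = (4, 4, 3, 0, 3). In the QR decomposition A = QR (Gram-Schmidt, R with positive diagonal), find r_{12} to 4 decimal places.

e_1 = c_1/‖c_1‖ = (3, -4, 1, 1, 2)/5.5678 = (0.5388, -0.7184, 0.1796, 0.1796, 0.3592).
r_{12} = e_1·c_2 = -0.8980.

r_{12} = -0.8980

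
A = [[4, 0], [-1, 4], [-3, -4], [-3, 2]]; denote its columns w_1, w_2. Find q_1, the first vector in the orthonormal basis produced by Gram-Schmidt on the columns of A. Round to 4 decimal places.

q_1 = w_1/‖w_1‖ = (4, -1, -3, -3)/5.9161 = (0.6761, -0.1690, -0.5071, -0.5071).

q_1 = (0.6761, -0.1690, -0.5071, -0.5071)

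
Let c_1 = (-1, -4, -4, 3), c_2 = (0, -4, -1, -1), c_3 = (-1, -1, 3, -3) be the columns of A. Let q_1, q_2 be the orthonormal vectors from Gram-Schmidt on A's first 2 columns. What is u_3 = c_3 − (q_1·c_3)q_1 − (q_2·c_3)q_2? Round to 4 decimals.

c_1 = (-1, -4, -4, 3); ‖c_1‖ = 6.4807, so q_1 = (-0.1543, -0.6172, -0.6172, 0.4629).
q_1·c_2 = (-0.1543)·0 + (-0.6172)·(-4) + (-0.6172)·(-1) + 0.4629·(-1) = 2.6232.
u_2 = c_2 − 2.6232·q_1 = (0.4048, -2.3810, 0.6190, -2.2143).
‖u_2‖ = 3.3345, so q_2 = (0.1214, -0.7140, 0.1856, -0.6640).
q_1·c_3 = (-0.1543)·(-1) + (-0.6172)·(-1) + (-0.6172)·3 + 0.4629·(-3) = -2.4689; q_2·c_3 = 0.1214·(-1) + (-0.7140)·(-1) + 0.1856·3 + (-0.6640)·(-3) = 3.1417.
u_3 = c_3 + 2.4689·q_1 − 3.1417·q_2 = (-1.7623, -0.2805, 0.8929, 0.2291).

u_3 = (-1.7623, -0.2805, 0.8929, 0.2291)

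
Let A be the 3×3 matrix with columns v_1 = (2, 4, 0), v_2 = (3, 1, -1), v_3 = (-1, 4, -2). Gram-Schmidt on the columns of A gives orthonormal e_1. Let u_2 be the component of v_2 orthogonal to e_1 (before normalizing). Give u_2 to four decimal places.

v_1 = (2, 4, 0); ‖v_1‖ = 4.4721, so e_1 = (0.4472, 0.8944, 0.0000).
e_1·v_2 = 0.4472·3 + 0.8944·1 + 0.0000·(-1) = 2.2361.
u_2 = v_2 − 2.2361·e_1 = (2.0000, -1.0000, -1.0000).

u_2 = (2.0000, -1.0000, -1.0000)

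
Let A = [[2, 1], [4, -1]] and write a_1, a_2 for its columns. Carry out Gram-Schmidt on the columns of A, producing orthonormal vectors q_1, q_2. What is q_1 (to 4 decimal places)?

a_1 = (2, 4); ‖a_1‖ = 4.4721, so q_1 = (0.4472, 0.8944).

q_1 = (0.4472, 0.8944)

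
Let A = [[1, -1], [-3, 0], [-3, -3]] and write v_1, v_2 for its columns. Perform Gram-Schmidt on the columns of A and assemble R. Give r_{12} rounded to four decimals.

v_1 = (1, -3, -3); ‖v_1‖ = 4.3589, so e_1 = (0.2294, -0.6882, -0.6882).
r_{12} = e_1·v_2 = 1.8353.

r_{12} = 1.8353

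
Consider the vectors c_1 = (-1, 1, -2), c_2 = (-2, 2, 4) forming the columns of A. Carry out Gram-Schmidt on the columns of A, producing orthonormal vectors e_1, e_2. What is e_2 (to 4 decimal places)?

e_2 = (-0.5774, 0.5774, 0.5774)

e_1 = c_1/‖c_1‖ = (-1, 1, -2)/2.4495 = (-0.4082, 0.4082, -0.8165).
r_{12} = e_1·c_2 = -1.6330.
u_2 = c_2 + 1.6330·e_1 = (-2.6667, 2.6667, 2.6667).
‖u_2‖ = 4.6188, so e_2 = (-0.5774, 0.5774, 0.5774).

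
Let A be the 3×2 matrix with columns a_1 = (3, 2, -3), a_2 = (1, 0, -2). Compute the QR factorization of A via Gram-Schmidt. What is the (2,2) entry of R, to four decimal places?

r_{22} = 1.1481

q_1 = a_1/‖a_1‖ = (3, 2, -3)/4.6904 = (0.6396, 0.4264, -0.6396).
r_{12} = q_1·a_2 = 1.9188.
u_2 = a_2 − 1.9188·q_1 = (-0.2273, -0.8182, -0.7727).
r_{22} = ‖u_2‖ = 1.1481.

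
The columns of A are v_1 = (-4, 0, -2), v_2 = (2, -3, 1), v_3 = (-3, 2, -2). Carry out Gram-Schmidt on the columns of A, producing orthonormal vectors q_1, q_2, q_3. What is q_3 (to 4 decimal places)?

v_1 = (-4, 0, -2); ‖v_1‖ = 4.4721, so q_1 = (-0.8944, 0.0000, -0.4472).
q_1·v_2 = (-0.8944)·2 + 0.0000·(-3) + (-0.4472)·1 = -2.2361.
u_2 = v_2 + 2.2361·q_1 = (0.0000, -3.0000, 0.0000).
‖u_2‖ = 3.0000, so q_2 = (0.0000, -1.0000, 0.0000).
q_1·v_3 = (-0.8944)·(-3) + 0.0000·2 + (-0.4472)·(-2) = 3.5777; q_2·v_3 = 0.0000·(-3) + (-1.0000)·2 + 0.0000·(-2) = -2.0000.
u_3 = v_3 − 3.5777·q_1 + 2.0000·q_2 = (0.2000, 0.0000, -0.4000).
‖u_3‖ = 0.4472, so q_3 = (0.4472, 0.0000, -0.8944).

q_3 = (0.4472, 0.0000, -0.8944)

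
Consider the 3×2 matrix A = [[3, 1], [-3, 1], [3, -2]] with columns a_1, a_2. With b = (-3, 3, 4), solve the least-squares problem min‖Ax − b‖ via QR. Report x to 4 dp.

x = (-0.6667, -2.0000)

a_1 = (3, -3, 3); ‖a_1‖ = 5.1962, so q_1 = (0.5774, -0.5774, 0.5774).
q_1·a_2 = 0.5774·1 + (-0.5774)·1 + 0.5774·(-2) = -1.1547.
u_2 = a_2 + 1.1547·q_1 = (1.6667, 0.3333, -1.3333).
‖u_2‖ = 2.1602, so q_2 = (0.7715, 0.1543, -0.6172).
Qᵀb = (-1.1547, -4.3205).
Back-substitute: x_2 = -4.3205/2.1602 = -2.0000.
x_1 = (-1.1547 + 1.1547·(-2.0000))/5.1962 = -0.6667.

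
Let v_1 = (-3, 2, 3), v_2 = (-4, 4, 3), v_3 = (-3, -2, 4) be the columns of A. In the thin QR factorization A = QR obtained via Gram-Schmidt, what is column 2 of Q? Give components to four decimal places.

e_2 = (-0.0273, 0.8189, -0.5732)

e_1 = v_1/‖v_1‖ = (-3, 2, 3)/4.6904 = (-0.6396, 0.4264, 0.6396).
r_{12} = e_1·v_2 = 6.1828.
u_2 = v_2 − 6.1828·e_1 = (-0.0455, 1.3636, -0.9545).
‖u_2‖ = 1.6652, so e_2 = (-0.0273, 0.8189, -0.5732).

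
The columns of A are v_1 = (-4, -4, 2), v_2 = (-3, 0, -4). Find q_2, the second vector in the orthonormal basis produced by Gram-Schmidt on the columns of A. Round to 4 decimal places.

v_1 = (-4, -4, 2); ‖v_1‖ = 6.0000, so q_1 = (-0.6667, -0.6667, 0.3333).
q_1·v_2 = (-0.6667)·(-3) + (-0.6667)·0 + 0.3333·(-4) = 0.6667.
u_2 = v_2 − 0.6667·q_1 = (-2.5556, 0.4444, -4.2222).
‖u_2‖ = 4.9554, so q_2 = (-0.5157, 0.0897, -0.8521).

q_2 = (-0.5157, 0.0897, -0.8521)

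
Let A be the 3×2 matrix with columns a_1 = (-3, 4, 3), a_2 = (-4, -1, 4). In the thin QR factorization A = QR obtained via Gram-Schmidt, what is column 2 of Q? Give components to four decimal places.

a_1 = (-3, 4, 3); ‖a_1‖ = 5.8310, so e_1 = (-0.5145, 0.6860, 0.5145).
e_1·a_2 = (-0.5145)·(-4) + 0.6860·(-1) + 0.5145·4 = 3.4300.
u_2 = a_2 − 3.4300·e_1 = (-2.2353, -3.3529, 2.2353).
‖u_2‖ = 4.6082, so e_2 = (-0.4851, -0.7276, 0.4851).

e_2 = (-0.4851, -0.7276, 0.4851)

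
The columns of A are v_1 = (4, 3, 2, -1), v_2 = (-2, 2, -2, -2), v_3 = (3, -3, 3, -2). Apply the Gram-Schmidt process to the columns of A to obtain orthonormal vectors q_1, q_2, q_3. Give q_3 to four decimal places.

q_3 = (0.0841, -0.5256, 0.2103, -0.8200)

v_1 = (4, 3, 2, -1); ‖v_1‖ = 5.4772, so q_1 = (0.7303, 0.5477, 0.3651, -0.1826).
q_1·v_2 = 0.7303·(-2) + 0.5477·2 + 0.3651·(-2) + (-0.1826)·(-2) = -0.7303.
u_2 = v_2 + 0.7303·q_1 = (-1.4667, 2.4000, -1.7333, -2.1333).
‖u_2‖ = 3.9328, so q_2 = (-0.3729, 0.6103, -0.4407, -0.5425).
q_1·v_3 = 0.7303·3 + 0.5477·(-3) + 0.3651·3 + (-0.1826)·(-2) = 2.0083; q_2·v_3 = (-0.3729)·3 + 0.6103·(-3) + (-0.4407)·3 + (-0.5425)·(-2) = -3.1869.
u_3 = v_3 − 2.0083·q_1 + 3.1869·q_2 = (0.3448, -2.1552, 0.8621, -3.3621).
‖u_3‖ = 4.1000, so q_3 = (0.0841, -0.5256, 0.2103, -0.8200).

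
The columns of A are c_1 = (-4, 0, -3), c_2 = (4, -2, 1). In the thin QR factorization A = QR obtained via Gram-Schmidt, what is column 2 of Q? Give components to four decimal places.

q_2 = (0.3748, -0.7809, -0.4998)

q_1 = c_1/‖c_1‖ = (-4, 0, -3)/5.0000 = (-0.8000, 0.0000, -0.6000).
r_{12} = q_1·c_2 = -3.8000.
u_2 = c_2 + 3.8000·q_1 = (0.9600, -2.0000, -1.2800).
‖u_2‖ = 2.5612, so q_2 = (0.3748, -0.7809, -0.4998).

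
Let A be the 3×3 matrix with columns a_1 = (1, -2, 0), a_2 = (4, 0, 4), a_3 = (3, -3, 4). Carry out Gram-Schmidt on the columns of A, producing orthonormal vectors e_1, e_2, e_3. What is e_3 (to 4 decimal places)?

e_1 = a_1/‖a_1‖ = (1, -2, 0)/2.2361 = (0.4472, -0.8944, 0.0000).
r_{12} = e_1·a_2 = 1.7889.
u_2 = a_2 − 1.7889·e_1 = (3.2000, 1.6000, 4.0000).
‖u_2‖ = 5.3666, so e_2 = (0.5963, 0.2981, 0.7454).
r_{13} = e_1·a_3 = 4.0249; r_{23} = e_2·a_3 = 3.8759.
u_3 = a_3 − 4.0249·e_1 − 3.8759·e_2 = (-1.1111, -0.5556, 1.1111).
‖u_3‖ = 1.6667, so e_3 = (-0.6667, -0.3333, 0.6667).

e_3 = (-0.6667, -0.3333, 0.6667)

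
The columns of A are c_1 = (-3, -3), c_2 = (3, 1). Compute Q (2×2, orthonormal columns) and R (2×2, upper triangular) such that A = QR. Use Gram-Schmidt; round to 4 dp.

c_1 = (-3, -3); ‖c_1‖ = 4.2426, so e_1 = (-0.7071, -0.7071).
e_1·c_2 = (-0.7071)·3 + (-0.7071)·1 = -2.8284.
u_2 = c_2 + 2.8284·e_1 = (1.0000, -1.0000).
‖u_2‖ = 1.4142, so e_2 = (0.7071, -0.7071).

Q = [[-0.7071, 0.7071], [-0.7071, -0.7071]], R = [[4.2426, -2.8284], [0.0000, 1.4142]]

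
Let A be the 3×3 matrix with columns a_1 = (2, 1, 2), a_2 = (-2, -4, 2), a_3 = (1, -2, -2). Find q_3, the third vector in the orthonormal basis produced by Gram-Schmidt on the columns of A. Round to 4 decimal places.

a_1 = (2, 1, 2); ‖a_1‖ = 3.0000, so q_1 = (0.6667, 0.3333, 0.6667).
q_1·a_2 = 0.6667·(-2) + 0.3333·(-4) + 0.6667·2 = -1.3333.
u_2 = a_2 + 1.3333·q_1 = (-1.1111, -3.5556, 2.8889).
‖u_2‖ = 4.7140, so q_2 = (-0.2357, -0.7542, 0.6128).
q_1·a_3 = 0.6667·1 + 0.3333·(-2) + 0.6667·(-2) = -1.3333; q_2·a_3 = (-0.2357)·1 + (-0.7542)·(-2) + 0.6128·(-2) = 0.0471.
u_3 = a_3 + 1.3333·q_1 − 0.0471·q_2 = (1.9000, -1.5200, -1.1400).
‖u_3‖ = 2.6870, so q_3 = (0.7071, -0.5657, -0.4243).

q_3 = (0.7071, -0.5657, -0.4243)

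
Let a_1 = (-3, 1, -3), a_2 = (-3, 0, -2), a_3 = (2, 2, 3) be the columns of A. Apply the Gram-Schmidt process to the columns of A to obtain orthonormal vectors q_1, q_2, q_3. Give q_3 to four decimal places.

a_1 = (-3, 1, -3); ‖a_1‖ = 4.3589, so q_1 = (-0.6882, 0.2294, -0.6882).
q_1·a_2 = (-0.6882)·(-3) + 0.2294·0 + (-0.6882)·(-2) = 3.4412.
u_2 = a_2 − 3.4412·q_1 = (-0.6316, -0.7895, 0.3684).
‖u_2‖ = 1.0761, so q_2 = (-0.5869, -0.7337, 0.3424).
q_1·a_3 = (-0.6882)·2 + 0.2294·2 + (-0.6882)·3 = -2.9824; q_2·a_3 = (-0.5869)·2 + (-0.7337)·2 + 0.3424·3 = -1.6141.
u_3 = a_3 + 2.9824·q_1 + 1.6141·q_2 = (-1.0000, 1.5000, 1.5000).
‖u_3‖ = 2.3452, so q_3 = (-0.4264, 0.6396, 0.6396).

q_3 = (-0.4264, 0.6396, 0.6396)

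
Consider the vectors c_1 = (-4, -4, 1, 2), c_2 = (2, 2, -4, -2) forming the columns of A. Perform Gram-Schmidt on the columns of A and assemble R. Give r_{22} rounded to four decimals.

r_{22} = 3.5260

c_1 = (-4, -4, 1, 2); ‖c_1‖ = 6.0828, so e_1 = (-0.6576, -0.6576, 0.1644, 0.3288).
e_1·c_2 = (-0.6576)·2 + (-0.6576)·2 + 0.1644·(-4) + 0.3288·(-2) = -3.9456.
u_2 = c_2 + 3.9456·e_1 = (-0.5946, -0.5946, -3.3514, -0.7027).
r_{22} = ‖u_2‖ = 3.5260.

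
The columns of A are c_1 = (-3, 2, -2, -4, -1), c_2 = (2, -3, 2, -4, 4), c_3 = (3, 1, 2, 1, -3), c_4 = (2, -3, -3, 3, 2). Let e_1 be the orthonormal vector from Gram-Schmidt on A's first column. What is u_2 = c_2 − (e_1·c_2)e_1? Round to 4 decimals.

u_2 = (1.6471, -2.7647, 1.7647, -4.4706, 3.8824)

c_1 = (-3, 2, -2, -4, -1); ‖c_1‖ = 5.8310, so e_1 = (-0.5145, 0.3430, -0.3430, -0.6860, -0.1715).
e_1·c_2 = (-0.5145)·2 + 0.3430·(-3) + (-0.3430)·2 + (-0.6860)·(-4) + (-0.1715)·4 = -0.6860.
u_2 = c_2 + 0.6860·e_1 = (1.6471, -2.7647, 1.7647, -4.4706, 3.8824).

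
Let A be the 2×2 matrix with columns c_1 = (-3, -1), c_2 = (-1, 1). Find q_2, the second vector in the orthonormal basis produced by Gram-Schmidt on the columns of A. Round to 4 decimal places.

q_2 = (-0.3162, 0.9487)

q_1 = c_1/‖c_1‖ = (-3, -1)/3.1623 = (-0.9487, -0.3162).
r_{12} = q_1·c_2 = 0.6325.
u_2 = c_2 − 0.6325·q_1 = (-0.4000, 1.2000).
‖u_2‖ = 1.2649, so q_2 = (-0.3162, 0.9487).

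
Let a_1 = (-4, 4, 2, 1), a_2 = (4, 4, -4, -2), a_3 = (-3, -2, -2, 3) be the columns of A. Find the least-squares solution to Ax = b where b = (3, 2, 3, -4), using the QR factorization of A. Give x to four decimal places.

x = (0.0138, -0.1354, -1.2876)

a_1 = (-4, 4, 2, 1); ‖a_1‖ = 6.0828, so q_1 = (-0.6576, 0.6576, 0.3288, 0.1644).
q_1·a_2 = (-0.6576)·4 + 0.6576·4 + 0.3288·(-4) + 0.1644·(-2) = -1.6440.
u_2 = a_2 + 1.6440·q_1 = (2.9189, 5.0811, -3.4595, -1.7297).
‖u_2‖ = 7.0212, so q_2 = (0.4157, 0.7237, -0.4927, -0.2464).
q_1·a_3 = (-0.6576)·(-3) + 0.6576·(-2) + 0.3288·(-2) + 0.1644·3 = 0.4932; q_2·a_3 = 0.4157·(-3) + 0.7237·(-2) + (-0.4927)·(-2) + (-0.2464)·3 = -2.4482.
u_3 = a_3 − 0.4932·q_1 + 2.4482·q_2 = (-1.6579, -0.5526, -3.3684, 2.3158).
‖u_3‖ = 4.4456, so q_3 = (-0.3729, -0.1243, -0.7577, 0.5209).
Qᵀb = (-0.3288, 2.2018, -5.7242).
Back-substitute: x_3 = -5.7242/4.4456 = -1.2876.
x_2 = (2.2018 + 2.4482·(-1.2876))/7.0212 = -0.1354.
x_1 = (-0.3288 + 1.6440·(-0.1354) − 0.4932·(-1.2876))/6.0828 = 0.0138.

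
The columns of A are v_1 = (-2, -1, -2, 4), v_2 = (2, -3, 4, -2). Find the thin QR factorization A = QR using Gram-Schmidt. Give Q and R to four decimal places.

Q = [[-0.4000, 0.1382], [-0.2000, -0.7948], [-0.4000, 0.5702], [0.8000, 0.1555]], R = [[5.0000, -3.4000], [0.0000, 4.6303]]

e_1 = v_1/‖v_1‖ = (-2, -1, -2, 4)/5.0000 = (-0.4000, -0.2000, -0.4000, 0.8000).
r_{12} = e_1·v_2 = -3.4000.
u_2 = v_2 + 3.4000·e_1 = (0.6400, -3.6800, 2.6400, 0.7200).
‖u_2‖ = 4.6303, so e_2 = (0.1382, -0.7948, 0.5702, 0.1555).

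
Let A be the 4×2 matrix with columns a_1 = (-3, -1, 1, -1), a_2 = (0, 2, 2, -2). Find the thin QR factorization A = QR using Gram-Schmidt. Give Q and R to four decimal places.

e_1 = a_1/‖a_1‖ = (-3, -1, 1, -1)/3.4641 = (-0.8660, -0.2887, 0.2887, -0.2887).
r_{12} = e_1·a_2 = 0.5774.
u_2 = a_2 − 0.5774·e_1 = (0.5000, 2.1667, 1.8333, -1.8333).
‖u_2‖ = 3.4157, so e_2 = (0.1464, 0.6343, 0.5367, -0.5367).

Q = [[-0.8660, 0.1464], [-0.2887, 0.6343], [0.2887, 0.5367], [-0.2887, -0.5367]], R = [[3.4641, 0.5774], [0.0000, 3.4157]]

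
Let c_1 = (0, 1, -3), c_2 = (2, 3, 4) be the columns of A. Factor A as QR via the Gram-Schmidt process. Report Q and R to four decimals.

Q = [[0.0000, 0.4375], [0.3162, 0.8531], [-0.9487, 0.2844]], R = [[3.1623, -2.8460], [0.0000, 4.5717]]

c_1 = (0, 1, -3); ‖c_1‖ = 3.1623, so e_1 = (0.0000, 0.3162, -0.9487).
e_1·c_2 = 0.0000·2 + 0.3162·3 + (-0.9487)·4 = -2.8460.
u_2 = c_2 + 2.8460·e_1 = (2.0000, 3.9000, 1.3000).
‖u_2‖ = 4.5717, so e_2 = (0.4375, 0.8531, 0.2844).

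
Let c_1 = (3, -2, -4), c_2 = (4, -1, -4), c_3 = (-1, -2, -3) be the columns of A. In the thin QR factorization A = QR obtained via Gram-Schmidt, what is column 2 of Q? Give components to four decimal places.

c_1 = (3, -2, -4); ‖c_1‖ = 5.3852, so q_1 = (0.5571, -0.3714, -0.7428).
q_1·c_2 = 0.5571·4 + (-0.3714)·(-1) + (-0.7428)·(-4) = 5.5709.
u_2 = c_2 − 5.5709·q_1 = (0.8966, 1.0690, 0.1379).
‖u_2‖ = 1.4020, so q_2 = (0.6395, 0.7625, 0.0984).

q_2 = (0.6395, 0.7625, 0.0984)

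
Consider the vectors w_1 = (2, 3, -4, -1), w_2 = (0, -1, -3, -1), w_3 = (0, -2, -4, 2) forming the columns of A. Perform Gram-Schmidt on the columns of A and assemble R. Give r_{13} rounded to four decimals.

q_1 = w_1/‖w_1‖ = (2, 3, -4, -1)/5.4772 = (0.3651, 0.5477, -0.7303, -0.1826).
r_{13} = q_1·w_3 = 1.4606.

r_{13} = 1.4606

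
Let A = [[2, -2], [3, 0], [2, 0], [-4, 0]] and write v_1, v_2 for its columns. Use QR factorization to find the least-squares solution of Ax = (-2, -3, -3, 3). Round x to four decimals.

x = (-0.9310, 0.0690)

v_1 = (2, 3, 2, -4); ‖v_1‖ = 5.7446, so q_1 = (0.3482, 0.5222, 0.3482, -0.6963).
q_1·v_2 = 0.3482·(-2) + 0.5222·0 + 0.3482·0 + (-0.6963)·0 = -0.6963.
u_2 = v_2 + 0.6963·q_1 = (-1.7576, 0.3636, 0.2424, -0.4848).
‖u_2‖ = 1.8749, so q_2 = (-0.9374, 0.1940, 0.1293, -0.2586).
Qᵀb = (-5.3964, 0.1293).
Back-substitute: x_2 = 0.1293/1.8749 = 0.0690.
x_1 = (-5.3964 + 0.6963·0.0690)/5.7446 = -0.9310.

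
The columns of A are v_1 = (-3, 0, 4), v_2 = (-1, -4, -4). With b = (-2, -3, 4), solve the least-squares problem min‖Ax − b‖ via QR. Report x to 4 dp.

e_1 = v_1/‖v_1‖ = (-3, 0, 4)/5.0000 = (-0.6000, 0.0000, 0.8000).
r_{12} = e_1·v_2 = -2.6000.
u_2 = v_2 + 2.6000·e_1 = (-2.5600, -4.0000, -1.9200).
‖u_2‖ = 5.1225, so e_2 = (-0.4998, -0.7809, -0.3748).
Qᵀb = (4.4000, 1.8429).
Back-substitute: x_2 = 1.8429/5.1225 = 0.3598.
x_1 = (4.4000 + 2.6000·0.3598)/5.0000 = 1.0671.

x = (1.0671, 0.3598)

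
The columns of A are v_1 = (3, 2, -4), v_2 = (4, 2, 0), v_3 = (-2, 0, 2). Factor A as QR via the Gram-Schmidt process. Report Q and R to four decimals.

Q = [[0.5571, 0.7015, -0.4444], [0.3714, 0.2682, 0.8889], [-0.7428, 0.6603, 0.1111]], R = [[5.3852, 2.9711, -2.5997], [0.0000, 3.3425, -0.0825], [0.0000, 0.0000, 1.1111]]

v_1 = (3, 2, -4); ‖v_1‖ = 5.3852, so q_1 = (0.5571, 0.3714, -0.7428).
q_1·v_2 = 0.5571·4 + 0.3714·2 + (-0.7428)·0 = 2.9711.
u_2 = v_2 − 2.9711·q_1 = (2.3448, 0.8966, 2.2069).
‖u_2‖ = 3.3425, so q_2 = (0.7015, 0.2682, 0.6603).
q_1·v_3 = 0.5571·(-2) + 0.3714·0 + (-0.7428)·2 = -2.5997; q_2·v_3 = 0.7015·(-2) + 0.2682·0 + 0.6603·2 = -0.0825.
u_3 = v_3 + 2.5997·q_1 + 0.0825·q_2 = (-0.4938, 0.9877, 0.1235).
‖u_3‖ = 1.1111, so q_3 = (-0.4444, 0.8889, 0.1111).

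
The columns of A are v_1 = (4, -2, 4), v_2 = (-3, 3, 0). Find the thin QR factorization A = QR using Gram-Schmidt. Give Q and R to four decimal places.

Q = [[0.6667, -0.3333], [-0.3333, 0.6667], [0.6667, 0.6667]], R = [[6.0000, -3.0000], [0.0000, 3.0000]]

e_1 = v_1/‖v_1‖ = (4, -2, 4)/6.0000 = (0.6667, -0.3333, 0.6667).
r_{12} = e_1·v_2 = -3.0000.
u_2 = v_2 + 3.0000·e_1 = (-1.0000, 2.0000, 2.0000).
‖u_2‖ = 3.0000, so e_2 = (-0.3333, 0.6667, 0.6667).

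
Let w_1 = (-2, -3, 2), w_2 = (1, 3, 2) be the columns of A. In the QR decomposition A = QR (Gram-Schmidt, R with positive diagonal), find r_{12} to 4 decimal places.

w_1 = (-2, -3, 2); ‖w_1‖ = 4.1231, so e_1 = (-0.4851, -0.7276, 0.4851).
r_{12} = e_1·w_2 = -1.6977.

r_{12} = -1.6977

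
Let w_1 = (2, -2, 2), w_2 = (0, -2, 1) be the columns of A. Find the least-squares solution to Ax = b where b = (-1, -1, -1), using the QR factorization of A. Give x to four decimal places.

e_1 = w_1/‖w_1‖ = (2, -2, 2)/3.4641 = (0.5774, -0.5774, 0.5774).
r_{12} = e_1·w_2 = 1.7321.
u_2 = w_2 − 1.7321·e_1 = (-1.0000, -1.0000, 0.0000).
‖u_2‖ = 1.4142, so e_2 = (-0.7071, -0.7071, 0.0000).
Qᵀb = (-0.5774, 1.4142).
Back-substitute: x_2 = 1.4142/1.4142 = 1.0000.
x_1 = (-0.5774 − 1.7321·1.0000)/3.4641 = -0.6667.

x = (-0.6667, 1.0000)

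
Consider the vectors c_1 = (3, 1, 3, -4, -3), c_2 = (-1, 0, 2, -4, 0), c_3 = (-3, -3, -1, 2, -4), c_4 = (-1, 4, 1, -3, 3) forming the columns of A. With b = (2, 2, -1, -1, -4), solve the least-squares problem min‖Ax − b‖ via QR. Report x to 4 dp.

c_1 = (3, 1, 3, -4, -3); ‖c_1‖ = 6.6332, so e_1 = (0.4523, 0.1508, 0.4523, -0.6030, -0.4523).
e_1·c_2 = 0.4523·(-1) + 0.1508·0 + 0.4523·2 + (-0.6030)·(-4) + (-0.4523)·0 = 2.8644.
u_2 = c_2 − 2.8644·e_1 = (-2.2955, -0.4318, 0.7045, -2.2727, 1.2955).
‖u_2‖ = 3.5771, so e_2 = (-0.6417, -0.1207, 0.1970, -0.6354, 0.3622).
e_1·c_3 = 0.4523·(-3) + 0.1508·(-3) + 0.4523·(-1) + (-0.6030)·2 + (-0.4523)·(-4) = -1.6583; e_2·c_3 = (-0.6417)·(-3) + (-0.1207)·(-3) + 0.1970·(-1) + (-0.6354)·2 + 0.3622·(-4) = -0.6290.
u_3 = c_3 + 1.6583·e_1 + 0.6290·e_2 = (-2.6536, -2.8259, -0.1261, 0.6004, -4.5222).
‖u_3‖ = 5.9879, so e_3 = (-0.4432, -0.4719, -0.0211, 0.1003, -0.7552).
e_1·c_4 = 0.4523·(-1) + 0.1508·4 + 0.4523·1 + (-0.6030)·(-3) + (-0.4523)·3 = 1.0553; e_2·c_4 = (-0.6417)·(-1) + (-0.1207)·4 + 0.1970·1 + (-0.6354)·(-3) + 0.3622·3 = 3.3483; e_3·c_4 = (-0.4432)·(-1) + (-0.4719)·4 + (-0.0211)·1 + 0.1003·(-3) + (-0.7552)·3 = -4.0321.
u_4 = c_4 − 1.0553·e_1 − 3.3483·e_2 + 4.0321·e_3 = (-1.1155, 2.3422, -0.2217, 0.1680, -0.7805).
‖u_4‖ = 2.7234, so e_4 = (-0.4096, 0.8600, -0.0814, 0.0617, -0.2866).
Qᵀb = (3.1659, -2.5351, 1.1115, 2.0670).
Back-substitute: x_4 = 2.0670/2.7234 = 0.7590.
x_3 = (1.1115 + 4.0321·0.7590)/5.9879 = 0.6967.
x_2 = (-2.5351 + 0.6290·0.6967 − 3.3483·0.7590)/3.5771 = -1.2966.
x_1 = (3.1659 − 2.8644·(-1.2966) + 1.6583·0.6967 − 1.0553·0.7590)/6.6332 = 1.0906.

x = (1.0906, -1.2966, 0.6967, 0.7590)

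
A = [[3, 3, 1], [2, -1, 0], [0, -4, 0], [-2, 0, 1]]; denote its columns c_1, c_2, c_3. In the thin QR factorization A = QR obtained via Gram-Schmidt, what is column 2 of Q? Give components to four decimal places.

e_2 = (0.3670, -0.3793, -0.8319, 0.1713)

c_1 = (3, 2, 0, -2); ‖c_1‖ = 4.1231, so e_1 = (0.7276, 0.4851, 0.0000, -0.4851).
e_1·c_2 = 0.7276·3 + 0.4851·(-1) + 0.0000·(-4) + (-0.4851)·0 = 1.6977.
u_2 = c_2 − 1.6977·e_1 = (1.7647, -1.8235, -4.0000, 0.8235).
‖u_2‖ = 4.8081, so e_2 = (0.3670, -0.3793, -0.8319, 0.1713).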